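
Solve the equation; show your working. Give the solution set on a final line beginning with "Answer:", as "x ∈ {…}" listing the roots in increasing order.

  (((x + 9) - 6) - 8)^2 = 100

Step 1. [(((x + 9) - 6) - 8)^2 = 100] 100 ≥ 0, LHS is (·)² — take ±√. So sqrt: ((x + 9) - 6) - 8 = 10 or -10.
Step 2. [((x + 9) - 6) - 8 = 10 or -10] -8 is outermost — add 8 both sides, so sub: (x + 9) - 6 = 18 or -2.
Step 3. [(x + 9) - 6 = 18 or -2] -6 is outermost — add 6 both sides, so sub: x + 9 = 24 or 4.
Step 4. [x + 9 = 24 or 4] the outer +9 inverts by subtracting 9. So sub: x = 15 or -5.

Answer: x ∈ {-5, 15}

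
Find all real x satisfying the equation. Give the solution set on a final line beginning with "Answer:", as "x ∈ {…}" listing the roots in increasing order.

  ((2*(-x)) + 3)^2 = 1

Step 1. [((2*(-x)) + 3)^2 = 1] LHS squared, RHS 1 ≥ 0: apply √ (±), so sqrt: (2*(-x)) + 3 = 1 or -1.
Step 2. [(2*(-x)) + 3 = 1 or -1] peel the +3: subtract 3 from each side ⇒ sub: 2*(-x) = -2 or -4.
Step 3. [2*(-x) = -2 or -4] 2·(inner) — divide through by 2, so div: -x = -1 or -2.
Step 4. [-x = -1 or -2] leading − — multiply by −1 ⇒ neg: x = 1 or 2.

Answer: x ∈ {1, 2}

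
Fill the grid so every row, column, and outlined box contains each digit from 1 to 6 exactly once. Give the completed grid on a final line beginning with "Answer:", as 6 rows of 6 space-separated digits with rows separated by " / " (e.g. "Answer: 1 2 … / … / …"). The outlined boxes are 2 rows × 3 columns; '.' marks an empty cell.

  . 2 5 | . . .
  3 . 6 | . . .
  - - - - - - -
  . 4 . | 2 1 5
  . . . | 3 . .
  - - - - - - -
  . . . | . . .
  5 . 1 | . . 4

Step 1. [r6c4∈{6}] only 6 remains possible at r6c4, so r6c4=6.
Step 2. [r2c2∈{1}] r2c2 has the single candidate 1. So r2c2=1.
Step 3. [r4c6∈{6}] r4c6 is down to just 6 ⇒ r4c6=6.
Step 4. [r6c5∈{2,3}] across row 6, 2 lands solely at r6c5. So r6c5=2.
Step 5. [r1c1∈{4}] r1c1 has the single candidate 4 ⇒ r1c1=4.
Step 6. [r1c4∈{1}] only 1 remains possible at r1c4. So r1c4=1.
Step 7. [r4c3∈{2}] r4c3 has the single candidate 2. So r4c3=2.
Step 8. [r5c4∈{5}] r5c4 is down to just 5 ⇒ r5c4=5.
Step 9. [r5c5∈{3}] nothing but 3 survives at r5c5, so r5c5=3.
Step 10. [r5c2∈{6}] nothing but 6 survives at r5c2, so r5c2=6.
Step 11. [r4c5∈{4}] r4c5 has the single candidate 4, so r4c5=4.
Step 12. [r5c3∈{4}] r5c3 is down to just 4. So r5c3=4.
Step 13. [r3c3∈{3}] r3c3 is down to just 3, so r3c3=3.
Step 14. [r3c1∈{6}] only 6 remains possible at r3c1, so r3c1=6.
Step 15. [r1c5∈{6}] r1c5 is down to just 6, so r1c5=6.
Step 16. [r1c6∈{3}] only 3 remains possible at r1c6 ⇒ r1c6=3.
Step 17. [r2c6∈{2}] r2c6 is down to just 2 ⇒ r2c6=2.
Step 18. [r4c1∈{1}] r4c1's peers cover all but 1, so r4c1=1.
Step 19. [r4c2∈{5}] r4c2 is down to just 5. So r4c2=5.
Step 20. [r2c5∈{5}] r2c5 has the single candidate 5 ⇒ r2c5=5.
Step 21. [r5c1∈{2}] r5c1 has the single candidate 2, so r5c1=2.
Step 22. [r5c6∈{1}] only 1 remains possible at r5c6. So r5c6=1.
Step 23. [r2c4∈{4}] r2c4 is down to just 4. So r2c4=4.
Step 24. [r6c2∈{3}] r6c2 is down to just 3 ⇒ r6c2=3.

Answer: 4 2 5 1 6 3 / 3 1 6 4 5 2 / 6 4 3 2 1 5 / 1 5 2 3 4 6 / 2 6 4 5 3 1 / 5 3 1 6 2 4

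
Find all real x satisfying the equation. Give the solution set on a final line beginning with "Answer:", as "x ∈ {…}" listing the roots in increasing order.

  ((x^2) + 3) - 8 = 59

Step 1. [((x^2) + 3) - 8 = 59] -8 is outermost — add 8 both sides. So sub: (x^2) + 3 = 67.
Step 2. [(x^2) + 3 = 67] the outer +3 inverts by subtracting 3, so sub: x^2 = 64.
Step 3. [x^2 = 64] 64 ≥ 0, LHS is (·)² — take ±√, so sqrt: x = 8 or -8.

Answer: x ∈ {-8, 8}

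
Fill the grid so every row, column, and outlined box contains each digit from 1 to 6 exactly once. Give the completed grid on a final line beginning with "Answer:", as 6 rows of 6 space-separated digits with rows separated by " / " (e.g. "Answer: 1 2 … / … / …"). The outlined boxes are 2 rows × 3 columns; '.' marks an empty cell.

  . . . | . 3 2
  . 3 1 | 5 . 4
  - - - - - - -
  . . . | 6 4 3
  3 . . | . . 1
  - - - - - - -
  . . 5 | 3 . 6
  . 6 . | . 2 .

Step 1. [r3c3∈{2}] nothing but 2 survives at r3c3 ⇒ r3c3=2.
Step 2. [r6c4∈{1,4}] across col 4, 4 lands solely at r6c4 ⇒ r6c4=4.
Step 3. [r6c1∈{1}] r6c1's peers cover all but 1 ⇒ r6c1=1.
Step 4. [r3c1∈{5}] nothing but 5 survives at r3c1 ⇒ r3c1=5.
Step 5. [r4c2∈{4}] r4c2 has the single candidate 4 ⇒ r4c2=4.
Step 6. [r1c3∈{4,6}] r1c3 is the only open cell in col 3 admitting 4, so r1c3=4.
Step 7. [r2c1∈{2,6}] across row 2, 2 lands solely at r2c1 ⇒ r2c1=2.
Step 8. [r1c4∈{1}] only 1 remains possible at r1c4 ⇒ r1c4=1.
Step 9. [r2c5∈{6}] r2c5 has the single candidate 6. So r2c5=6.
Step 10. [r3c2∈{1}] r3c2's peers cover all but 1 ⇒ r3c2=1.
Step 11. [r4c4∈{2}] nothing but 2 survives at r4c4, so r4c4=2.
Step 12. [r4c5∈{5}] r4c5 is down to just 5. So r4c5=5.
Step 13. [r5c5∈{1}] r5c5's peers cover all but 1. So r5c5=1.
Step 14. [r6c6∈{5}] r6c6 is down to just 5, so r6c6=5.
Step 15. [r5c1∈{4}] r5c1 is down to just 4 ⇒ r5c1=4.
Step 16. [r4c3∈{6}] r4c3 is down to just 6, so r4c3=6.
Step 17. [r1c2∈{5}] r1c2 has the single candidate 5 ⇒ r1c2=5.
Step 18. [r1c1∈{6}] nothing but 6 survives at r1c1 ⇒ r1c1=6.
Step 19. [r5c2∈{2}] r5c2 has the single candidate 2. So r5c2=2.
Step 20. [r6c3∈{3}] r6c3 is down to just 3, so r6c3=3.

Answer: 6 5 4 1 3 2 / 2 3 1 5 6 4 / 5 1 2 6 4 3 / 3 4 6 2 5 1 / 4 2 5 3 1 6 / 1 6 3 4 2 5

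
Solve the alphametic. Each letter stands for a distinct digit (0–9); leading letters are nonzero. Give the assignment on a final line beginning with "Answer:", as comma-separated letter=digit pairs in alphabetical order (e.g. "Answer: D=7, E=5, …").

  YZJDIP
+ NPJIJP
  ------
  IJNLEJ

Step 1. [col 1: P + P ≡ J (mod 10)] P=8 is one option consistent with column 1 (P + P ≡ J (mod 10), carry-in 0) — take it ⇒ P=8.
Step 2. [col 1: P + P ≡ J (mod 10)] in column 1 we have P+P≡J with carry-in 0; given P=8 and digits 8 already taken and all letters distinct, that pins J to 6. So J=6.
Step 3. [col 2: I + J ≡ E (mod 10)] no forcing yet in column 2 (carry-in 1); I=5 is free and consistent — try it. So I=5.
Step 4. [col 2: I + J ≡ E (mod 10)] in column 2 we have I+J≡E with carry-in 1; given I=5, J=6 and digits 5,6,8 already taken and all letters distinct, that pins E to 2 ⇒ E=2.
Step 5. [col 3: D + I ≡ L (mod 10)] L=0 is one option consistent with column 3 (D + I ≡ L (mod 10), carry-in 1) — take it, so L=0.
Step 6. [col 3: D + I ≡ L (mod 10)] column 3 reads D+I+carry(1)=L with I=5, L=0; with digits 0,2,5,6,8 already taken and all letters distinct, the only value for D is 4 ⇒ D=4.
Step 7. [col 4: J + J ≡ N (mod 10)] column 4: given J=6, carry-in 1, and digits 0,2,4,5,6,8 already taken and all letters distinct, J+J≡N (mod 10) forces N=3, so N=3.
Step 8. [col 5: Z + P ≡ J (mod 10)] column 5 reads Z+P+carry(1)=J with P=8, J=6; with digits 0,2,3,4,5,6,8 already taken and all letters distinct, the only value for Z is 7. So Z=7.
Step 9. [col 6: Y + N ≡ I (mod 10)] in column 6 we have Y+N≡I with carry-in 1; given N=3, I=5 and digits 0,2,3,4,5,6,7,8 already taken and all letters distinct, that pins Y to 1 ⇒ Y=1.

Answer: D=4, E=2, I=5, J=6, L=0, N=3, P=8, Y=1, Z=7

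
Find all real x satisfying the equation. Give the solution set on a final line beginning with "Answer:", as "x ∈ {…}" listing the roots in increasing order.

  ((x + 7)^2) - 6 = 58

Step 1. [((x + 7)^2) - 6 = 58] peel the -6: add 6 from each side ⇒ sub: (x + 7)^2 = 64.
Step 2. [(x + 7)^2 = 64] 64 ≥ 0, LHS is (·)² — take ±√ ⇒ sqrt: x + 7 = 8 or -8.
Step 3. [x + 7 = 8 or -8] 7 comes off first (subtract 7) ⇒ sub: x = 1 or -15.

Answer: x ∈ {-15, 1}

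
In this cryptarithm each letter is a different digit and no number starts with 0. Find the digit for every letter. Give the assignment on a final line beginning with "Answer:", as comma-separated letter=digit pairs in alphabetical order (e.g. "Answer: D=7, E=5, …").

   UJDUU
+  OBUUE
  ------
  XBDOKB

Step 1. [col 1: U + E ≡ B (mod 10)] no forcing yet in column 1 (carry-in 0); E=9 is free and consistent — try it, so E=9.
Step 2. [col 1: U + E ≡ B (mod 10)] U=7 is one option consistent with column 1 (U + E ≡ B (mod 10), carry-in 0) — take it ⇒ U=7.
Step 3. [col 1: U + E ≡ B (mod 10)] from column 1 (U=7, E=9, carry-in 0, digits 7,9 already taken and all letters distinct): B must equal 6. So B=6.
Step 4. [X] adding two 5-digit numbers gives at most 5+1 digits, and here it does — X is that final carry and must be 1, so X=1.
Step 5. [col 2: U + U ≡ K (mod 10)] column 2 reads U+U+carry(1)=K with U=7; with digits 1,6,7,9 already taken and all letters distinct, the only value for K is 5, so K=5.
Step 6. [col 3: D + U ≡ O (mod 10)] several values work for O in column 3 (D + U ≡ O (mod 10), carry-in 1); try O=8, so O=8.
Step 7. [col 3: D + U ≡ O (mod 10)] from column 3 (U=7, O=8, carry-in 1, digits 1,5,6,7,8,9 already taken and all letters distinct): D must equal 0 ⇒ D=0.
Step 8. [col 4: J + B ≡ D (mod 10)] column 4: given B=6, D=0, carry-in 0, and digits 0,1,5,6,7,8,9 already taken and all letters distinct, J+B≡D (mod 10) forces J=4 ⇒ J=4.

Answer: B=6, D=0, E=9, J=4, K=5, O=8, U=7, X=1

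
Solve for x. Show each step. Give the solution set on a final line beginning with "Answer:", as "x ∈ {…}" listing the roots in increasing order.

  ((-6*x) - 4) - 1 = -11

Step 1. [((-6*x) - 4) - 1 = -11] peel the -1: add 1 from each side ⇒ sub: (-6*x) - 4 = -10.
Step 2. [(-6*x) - 4 = -10] peel the -4: add 4 from each side. So sub: -6*x = -6.
Step 3. [-6*x = -6] leading coefficient -6: divide by -6. So div: x = 1.

Answer: x ∈ {1}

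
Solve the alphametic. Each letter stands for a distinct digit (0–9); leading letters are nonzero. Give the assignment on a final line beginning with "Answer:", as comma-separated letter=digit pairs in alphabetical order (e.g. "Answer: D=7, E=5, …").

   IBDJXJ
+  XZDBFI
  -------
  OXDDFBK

Step 1. [col 1: J + I ≡ K (mod 10)] several values work for J in column 1 (J + I ≡ K (mod 10), carry-in 0); try J=3, so J=3.
Step 2. [O] adding two 6-digit numbers gives at most 6+1 digits, and here it does — O is that final carry and must be 1. So O=1.
Step 3. [col 1: J + I ≡ K (mod 10)] no forcing yet in column 1 (carry-in 0); I=9 is free and consistent — try it. So I=9.
Step 4. [col 1: J + I ≡ K (mod 10)] in column 1 we have J+I≡K with carry-in 0; given J=3, I=9 and digits 1,3,9 already taken and all letters distinct, that pins K to 2 ⇒ K=2.
Step 5. [col 2: X + F ≡ B (mod 10)] several values work for F in column 2 (X + F ≡ B (mod 10), carry-in 1); try F=8 ⇒ F=8.
Step 6. [col 2: X + F ≡ B (mod 10)] several values work for B in column 2 (X + F ≡ B (mod 10), carry-in 1); try B=4 ⇒ B=4.
Step 7. [col 2: X + F ≡ B (mod 10)] from column 2 (F=8, B=4, carry-in 1, digits 1,2,3,4,8,9 already taken and all letters distinct): X must equal 5. So X=5.
Step 8. [col 4: D + D ≡ D (mod 10)] from column 4 (nothing yet, carry-in 0, digits 1,2,3,4,5,8,9 already taken and all letters distinct): D must equal 0 ⇒ D=0.
Step 9. [col 5: B + Z ≡ D (mod 10)] from column 5 (B=4, D=0, carry-in 0, digits 0,1,2,3,4,5,8,9 already taken and all letters distinct): Z must equal 6 ⇒ Z=6.

Answer: B=4, D=0, F=8, I=9, J=3, K=2, O=1, X=5, Z=6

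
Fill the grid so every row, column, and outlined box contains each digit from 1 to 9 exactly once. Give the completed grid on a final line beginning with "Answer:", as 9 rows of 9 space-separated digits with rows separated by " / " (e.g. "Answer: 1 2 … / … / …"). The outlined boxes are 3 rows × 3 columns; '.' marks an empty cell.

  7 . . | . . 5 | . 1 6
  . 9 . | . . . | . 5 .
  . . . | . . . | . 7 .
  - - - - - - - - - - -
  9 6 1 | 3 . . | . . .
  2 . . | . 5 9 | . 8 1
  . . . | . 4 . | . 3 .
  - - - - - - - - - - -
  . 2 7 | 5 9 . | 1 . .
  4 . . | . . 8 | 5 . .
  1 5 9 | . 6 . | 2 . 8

Step 1. [r8c2∈{3}] only 3 remains possible at r8c2 ⇒ r8c2=3.
Step 2. [r4c5∈{2,7,8}] row 4 places 8 nowhere but r4c5. So r4c5=8.
Step 3. [r9c6∈{3,4,7}] across row 9, 3 lands solely at r9c6. So r9c6=3.
Step 4. [r9c4∈{4,7}] row 9 places 7 nowhere but r9c4 ⇒ r9c4=7.
Step 5. [r5c4∈{6}] r5c4 has the single candidate 6. So r5c4=6.
Step 6. [r3c2∈{1,4,8}] r3c2 is the only open cell in col 2 admitting 1, so r3c2=1.
Step 7. [r2c5∈{1,2,3,7}] in col 5, 7 fits only at r2c5 ⇒ r2c5=7.
Step 8. [r4c8∈{2,4}] 2 has one home in col 8: r4c8. So r4c8=2.
Step 9. [r8c3∈{6}] r8c3 has the single candidate 6, so r8c3=6.
Step 10. [r5c3∈{3,4}] in row 5, 3 fits only at r5c3, so r5c3=3.
Step 11. [r7c6∈{4}] only 4 remains possible at r7c6, so r7c6=4.
Step 12. [r7c1∈{8}] r7c1 is down to just 8, so r7c1=8.
Step 13. [r4c9∈{4,5,7}] across row 4, 5 lands solely at r4c9. So r4c9=5.
Step 14. [r4c7∈{4,7}] row 4 places 4 nowhere but r4c7, so r4c7=4.
Step 15. [r5c7∈{7}] r5c7 is down to just 7 ⇒ r5c7=7.
Step 16. [r6c9∈{9}] only 9 remains possible at r6c9 ⇒ r6c9=9.
Step 17. [r8c5∈{1,2}] in col 5, 1 fits only at r8c5, so r8c5=1.
Step 18. [r8c4∈{2}] r8c4's peers cover all but 2, so r8c4=2.
Step 19. [r6c6∈{1,2,7}] r6c6 is the only open cell in row 6 admitting 2. So r6c6=2.
Step 20. [r7c9∈{3}] r7c9 has the single candidate 3, so r7c9=3.
Step 21. [r6c1∈{5}] r6c1 has the single candidate 5. So r6c1=5.
Step 22. [r6c3∈{8}] only 8 remains possible at r6c3 ⇒ r6c3=8.
Step 23. [r1c2∈{4,8}] across col 2, 8 lands solely at r1c2, so r1c2=8.
Step 24. [r2c6∈{1,6}] across col 6, 1 lands solely at r2c6. So r2c6=1.
Step 25. [r3c3∈{2,4,5}] in row 3, 5 fits only at r3c3. So r3c3=5.
Step 26. [r2c1∈{3,6}] across row 2, 6 lands solely at r2c1, so r2c1=6.
Step 27. [r2c7∈{3,8}] in row 2, 3 fits only at r2c7, so r2c7=3.
Step 28. [r1c7∈{9}] r1c7 has the single candidate 9 ⇒ r1c7=9.
Step 29. [r1c4∈{4}] r1c4 is down to just 4. So r1c4=4.
Step 30. [r3c9∈{2,4}] across row 3, 4 lands solely at r3c9. So r3c9=4.
Step 31. [r1c5∈{2,3}] 3 has one home in row 1: r1c5. So r1c5=3.
Step 32. [r2c3∈{2,4}] row 2 places 4 nowhere but r2c3, so r2c3=4.
Step 33. [r2c4∈{8}] r2c4 has the single candidate 8, so r2c4=8.
Step 34. [r7c8∈{6}] r7c8 has the single candidate 6 ⇒ r7c8=6.
Step 35. [r3c6∈{6}] nothing but 6 survives at r3c6, so r3c6=6.
Step 36. [r6c2∈{7}] r6c2 is down to just 7, so r6c2=7.
Step 37. [r4c6∈{7}] nothing but 7 survives at r4c6. So r4c6=7.
Step 38. [r5c2∈{4}] r5c2 is down to just 4, so r5c2=4.
Step 39. [r3c1∈{3}] r3c1's peers cover all but 3. So r3c1=3.
Step 40. [r3c5∈{2}] r3c5 is down to just 2, so r3c5=2.
Step 41. [r9c8∈{4}] r9c8's peers cover all but 4 ⇒ r9c8=4.
Step 42. [r2c9∈{2}] r2c9 has the single candidate 2, so r2c9=2.
Step 43. [r8c8∈{9}] only 9 remains possible at r8c8, so r8c8=9.
Step 44. [r3c4∈{9}] nothing but 9 survives at r3c4. So r3c4=9.
Step 45. [r6c7∈{6}] nothing but 6 survives at r6c7 ⇒ r6c7=6.
Step 46. [r1c3∈{2}] r1c3 is down to just 2 ⇒ r1c3=2.
Step 47. [r3c7∈{8}] nothing but 8 survives at r3c7, so r3c7=8.
Step 48. [r6c4∈{1}] r6c4 has the single candidate 1, so r6c4=1.
Step 49. [r8c9∈{7}] r8c9 is down to just 7 ⇒ r8c9=7.

Answer: 7 8 2 4 3 5 9 1 6 / 6 9 4 8 7 1 3 5 2 / 3 1 5 9 2 6 8 7 4 / 9 6 1 3 8 7 4 2 5 / 2 4 3 6 5 9 7 8 1 / 5 7 8 1 4 2 6 3 9 / 8 2 7 5 9 4 1 6 3 / 4 3 6 2 1 8 5 9 7 / 1 5 9 7 6 3 2 4 8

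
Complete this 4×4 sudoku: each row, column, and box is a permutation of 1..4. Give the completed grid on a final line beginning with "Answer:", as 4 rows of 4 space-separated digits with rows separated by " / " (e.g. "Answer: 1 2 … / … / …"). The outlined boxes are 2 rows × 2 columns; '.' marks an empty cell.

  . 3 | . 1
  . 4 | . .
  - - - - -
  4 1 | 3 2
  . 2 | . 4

Step 1. [r2c3∈{2}] r2c3's peers cover all but 2 ⇒ r2c3=2.
Step 2. [r1c1∈{2}] nothing but 2 survives at r1c1, so r1c1=2.
Step 3. [r2c4∈{3}] r2c4 is down to just 3. So r2c4=3.
Step 4. [r1c3∈{4}] nothing but 4 survives at r1c3, so r1c3=4.
Step 5. [r4c3∈{1}] only 1 remains possible at r4c3, so r4c3=1.
Step 6. [r2c1∈{1}] nothing but 1 survives at r2c1 ⇒ r2c1=1.
Step 7. [r4c1∈{3}] r4c1's peers cover all but 3. So r4c1=3.

Answer: 2 3 4 1 / 1 4 2 3 / 4 1 3 2 / 3 2 1 4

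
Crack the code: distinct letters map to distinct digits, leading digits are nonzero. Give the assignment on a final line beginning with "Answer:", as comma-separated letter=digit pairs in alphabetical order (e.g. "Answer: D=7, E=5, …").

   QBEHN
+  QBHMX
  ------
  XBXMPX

Step 1. [col 1: N + X ≡ X (mod 10)] column 1: given nothing yet, carry-in 0, and all letters distinct, none taken yet, N+X≡X (mod 10) forces N=0. So N=0.
Step 2. [col 1: N + X ≡ X (mod 10)] several values work for X in column 1 (N + X ≡ X (mod 10), carry-in 0); try X=1 ⇒ X=1.
Step 3. [col 2: H + M ≡ P (mod 10)] M=2 is one option consistent with column 2 (H + M ≡ P (mod 10), carry-in 0) — take it. So M=2.
Step 4. [col 2: H + M ≡ P (mod 10)] column 2 (H + M ≡ P (mod 10), carry-in 0) doesn't pin H yet; pick H=4 and continue ⇒ H=4.
Step 5. [col 2: H + M ≡ P (mod 10)] in column 2 we have H+M≡P with carry-in 0; given H=4, M=2 and digits 0,1,2,4 already taken and all letters distinct, that pins P to 6 ⇒ P=6.
Step 6. [col 3: E + H ≡ M (mod 10)] column 3 reads E+H+carry(0)=M with H=4, M=2; with digits 0,1,2,4,6 already taken and all letters distinct, the only value for E is 8. So E=8.
Step 7. [col 4: B + B ≡ X (mod 10)] from column 4 (X=1, carry-in 1, digits 0,1,2,4,6,8 already taken and all letters distinct): B must equal 5 ⇒ B=5.
Step 8. [col 5: Q + Q ≡ B (mod 10)] from column 5 (B=5, carry-in 1, digits 0,1,2,4,5,6,8 already taken and all letters distinct): Q must equal 7. So Q=7.

Answer: B=5, E=8, H=4, M=2, N=0, P=6, Q=7, X=1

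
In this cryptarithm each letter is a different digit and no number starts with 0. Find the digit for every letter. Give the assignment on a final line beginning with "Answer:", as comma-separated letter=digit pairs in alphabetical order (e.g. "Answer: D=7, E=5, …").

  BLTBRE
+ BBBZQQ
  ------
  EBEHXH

Step 1. [col 1: E + Q ≡ H (mod 10)] no forcing yet in column 1 (carry-in 0); H=1 is free and consistent — try it. So H=1.
Step 2. [col 1: E + Q ≡ H (mod 10)] several values work for Q in column 1 (E + Q ≡ H (mod 10), carry-in 0); try Q=5. So Q=5.
Step 3. [col 1: E + Q ≡ H (mod 10)] in column 1 we have E+Q≡H with carry-in 0; given Q=5, H=1 and digits 1,5 already taken and all letters distinct, that pins E to 6. So E=6.
Step 4. [col 2: R + Q ≡ X (mod 10)] no forcing yet in column 2 (carry-in 1); R=8 is free and consistent — try it. So R=8.
Step 5. [col 2: R + Q ≡ X (mod 10)] column 2: given R=8, Q=5, carry-in 1, and digits 1,5,6,8 already taken and all letters distinct, R+Q≡X (mod 10) forces X=4, so X=4.
Step 6. [col 3: B + Z ≡ H (mod 10)] several values work for B in column 3 (B + Z ≡ H (mod 10), carry-in 1); try B=3 ⇒ B=3.
Step 7. [col 3: B + Z ≡ H (mod 10)] column 3 reads B+Z+carry(1)=H with B=3, H=1; with digits 1,3,4,5,6,8 already taken and all letters distinct, the only value for Z is 7 ⇒ Z=7.
Step 8. [col 4: T + B ≡ E (mod 10)] column 4 reads T+B+carry(1)=E with B=3, E=6; with digits 1,3,4,5,6,7,8 already taken and all letters distinct, the only value for T is 2. So T=2.
Step 9. [col 5: L + B ≡ B (mod 10)] column 5: given B=3, carry-in 0, and digits 1,2,3,4,5,6,7,8 already taken and all letters distinct, L+B≡B (mod 10) forces L=0. So L=0.

Answer: B=3, E=6, H=1, L=0, Q=5, R=8, T=2, X=4, Z=7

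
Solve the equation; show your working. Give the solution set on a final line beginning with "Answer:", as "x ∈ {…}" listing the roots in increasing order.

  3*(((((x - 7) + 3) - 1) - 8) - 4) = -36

Step 1. [3*(((((x - 7) + 3) - 1) - 8) - 4) = -36] 3·(inner) — divide through by 3 ⇒ div: ((((x - 7) + 3) - 1) - 8) - 4 = -12.
Step 2. [((((x - 7) + 3) - 1) - 8) - 4 = -12] the outer -4 inverts by adding 4. So sub: (((x - 7) + 3) - 1) - 8 = -8.
Step 3. [(((x - 7) + 3) - 1) - 8 = -8] 8 comes off first (add 8), so sub: ((x - 7) + 3) - 1 = 0.
Step 4. [((x - 7) + 3) - 1 = 0] add 1: x sits inside (… - 1) ⇒ sub: (x - 7) + 3 = 1.
Step 5. [(x - 7) + 3 = 1] subtract 3: x sits inside (… + 3) ⇒ sub: x - 7 = -2.
Step 6. [x - 7 = -2] peel the -7: add 7 from each side, so sub: x = 5.

Answer: x ∈ {5}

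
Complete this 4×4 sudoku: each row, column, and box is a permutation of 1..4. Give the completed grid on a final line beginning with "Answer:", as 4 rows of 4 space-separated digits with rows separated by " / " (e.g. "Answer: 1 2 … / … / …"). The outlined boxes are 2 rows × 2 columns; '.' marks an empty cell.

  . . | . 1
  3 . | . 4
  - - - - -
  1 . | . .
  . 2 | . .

Step 1. [r4c4∈{3}] r4c4's peers cover all but 3. So r4c4=3.
Step 2. [r4c1∈{4}] r4c1's peers cover all but 4. So r4c1=4.
Step 3. [r2c3∈{2}] only 2 remains possible at r2c3, so r2c3=2.
Step 4. [r1c3∈{3}] only 3 remains possible at r1c3, so r1c3=3.
Step 5. [r4c3∈{1}] r4c3's peers cover all but 1, so r4c3=1.
Step 6. [r1c2∈{4}] only 4 remains possible at r1c2 ⇒ r1c2=4.
Step 7. [r3c2∈{3}] nothing but 3 survives at r3c2 ⇒ r3c2=3.
Step 8. [r3c4∈{2}] nothing but 2 survives at r3c4, so r3c4=2.
Step 9. [r2c2∈{1}] nothing but 1 survives at r2c2. So r2c2=1.
Step 10. [r3c3∈{4}] only 4 remains possible at r3c3. So r3c3=4.
Step 11. [r1c1∈{2}] only 2 remains possible at r1c1, so r1c1=2.

Answer: 2 4 3 1 / 3 1 2 4 / 1 3 4 2 / 4 2 1 3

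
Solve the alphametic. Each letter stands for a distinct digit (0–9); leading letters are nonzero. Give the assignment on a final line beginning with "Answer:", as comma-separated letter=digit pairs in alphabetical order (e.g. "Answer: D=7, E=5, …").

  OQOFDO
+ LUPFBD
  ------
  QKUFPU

Step 1. [col 1: O + D ≡ U (mod 10)] column 1 (O + D ≡ U (mod 10), carry-in 0) doesn't pin U yet; pick U=0 and continue, so U=0.
Step 2. [col 1: O + D ≡ U (mod 10)] column 1 (O + D ≡ U (mod 10), carry-in 0) doesn't pin D yet; pick D=7 and continue, so D=7.
Step 3. [col 1: O + D ≡ U (mod 10)] from column 1 (D=7, U=0, carry-in 0, digits 0,7 already taken and all letters distinct): O must equal 3. So O=3.
Step 4. [col 2: D + B ≡ P (mod 10)] column 2 (D + B ≡ P (mod 10), carry-in 1) doesn't pin B yet; pick B=8 and continue, so B=8.
Step 5. [col 2: D + B ≡ P (mod 10)] from column 2 (D=7, B=8, carry-in 1, digits 0,3,7,8 already taken and all letters distinct): P must equal 6. So P=6.
Step 6. [col 3: F + F ≡ F (mod 10)] in column 3 we have F+F≡F with carry-in 1; given nothing yet and digits 0,3,6,7,8 already taken and all letters distinct, that pins F to 9. So F=9.
Step 7. [col 5: Q + U ≡ K (mod 10)] no forcing yet in column 5 (carry-in 1); Q=4 is free and consistent — try it ⇒ Q=4.
Step 8. [col 5: Q + U ≡ K (mod 10)] from column 5 (Q=4, U=0, carry-in 1, digits 0,3,4,6,7,8,9 already taken and all letters distinct): K must equal 5. So K=5.
Step 9. [col 6: O + L ≡ Q (mod 10)] in column 6 we have O+L≡Q with carry-in 0; given O=3, Q=4 and digits 0,3,4,5,6,7,8,9 already taken and all letters distinct, that pins L to 1 ⇒ L=1.

Answer: B=8, D=7, F=9, K=5, L=1, O=3, P=6, Q=4, U=0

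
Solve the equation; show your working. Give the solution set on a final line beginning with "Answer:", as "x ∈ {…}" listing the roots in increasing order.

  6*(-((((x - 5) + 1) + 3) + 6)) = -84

Step 1. [6*(-((((x - 5) + 1) + 3) + 6)) = -84] 6 out front; divide by 6. So div: -((((x - 5) + 1) + 3) + 6) = -14.
Step 2. [-((((x - 5) + 1) + 3) + 6) = -14] LHS negated; negate both sides, so neg: (((x - 5) + 1) + 3) + 6 = 14.
Step 3. [(((x - 5) + 1) + 3) + 6 = 14] 6 comes off first (subtract 6). So sub: ((x - 5) + 1) + 3 = 8.
Step 4. [((x - 5) + 1) + 3 = 8] 3 comes off first (subtract 3) ⇒ sub: (x - 5) + 1 = 5.
Step 5. [(x - 5) + 1 = 5] +1 is outermost — subtract 1 both sides, so sub: x - 5 = 4.
Step 6. [x - 5 = 4] add 5: x sits inside (… - 5), so sub: x = 9.

Answer: x ∈ {9}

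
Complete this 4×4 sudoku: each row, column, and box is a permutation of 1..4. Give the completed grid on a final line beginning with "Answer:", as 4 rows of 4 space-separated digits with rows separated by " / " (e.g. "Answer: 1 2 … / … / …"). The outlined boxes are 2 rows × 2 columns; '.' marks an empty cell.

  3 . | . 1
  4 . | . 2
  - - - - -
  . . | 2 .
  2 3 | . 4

Step 1. [r3c2∈{1,4}] row 3 places 4 nowhere but r3c2, so r3c2=4.
Step 2. [r1c2∈{2}] r1c2 has the single candidate 2. So r1c2=2.
Step 3. [r4c3∈{1}] r4c3 is down to just 1, so r4c3=1.
Step 4. [r1c3∈{4}] r1c3 has the single candidate 4 ⇒ r1c3=4.
Step 5. [r2c3∈{3}] r2c3 is down to just 3 ⇒ r2c3=3.
Step 6. [r3c1∈{1}] r3c1 is down to just 1. So r3c1=1.
Step 7. [r2c2∈{1}] r2c2 has the single candidate 1. So r2c2=1.
Step 8. [r3c4∈{3}] r3c4 is down to just 3, so r3c4=3.

Answer: 3 2 4 1 / 4 1 3 2 / 1 4 2 3 / 2 3 1 4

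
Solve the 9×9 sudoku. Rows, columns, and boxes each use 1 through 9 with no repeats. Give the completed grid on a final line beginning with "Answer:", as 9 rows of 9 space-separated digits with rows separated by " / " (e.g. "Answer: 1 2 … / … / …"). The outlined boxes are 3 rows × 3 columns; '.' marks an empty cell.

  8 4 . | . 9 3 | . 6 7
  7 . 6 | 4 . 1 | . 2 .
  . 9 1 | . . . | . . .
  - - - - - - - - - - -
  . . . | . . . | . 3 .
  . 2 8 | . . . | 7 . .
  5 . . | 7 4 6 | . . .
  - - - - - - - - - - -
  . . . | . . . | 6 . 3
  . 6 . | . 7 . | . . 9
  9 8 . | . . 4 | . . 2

Step 1. [r2c7∈{3,5,8,9}] r2c7 is the only open cell in row 2 admitting 9, so r2c7=9.
Step 2. [r1c7∈{1,5}] r1c7 is the only open cell in row 1 admitting 1. So r1c7=1.
Step 3. [r9c7∈{5}] r9c7 is down to just 5, so r9c7=5.
Step 4. [r2c2∈{3,5}] r2c2 is the only open cell in row 2 admitting 3 ⇒ r2c2=3.
Step 5. [r7c2∈{1,5,7}] 5 has one home in col 2: r7c2. So r7c2=5.
Step 6. [r3c1∈{2}] only 2 remains possible at r3c1. So r3c1=2.
Step 7. [r6c2∈{1}] r6c2 is down to just 1 ⇒ r6c2=1.
Step 8. [r6c9∈{8}] nothing but 8 survives at r6c9, so r6c9=8.
Step 9. [r2c5∈{5,8}] across row 2, 8 lands solely at r2c5. So r2c5=8.
Step 10. [r2c9∈{5}] only 5 remains possible at r2c9 ⇒ r2c9=5.
Step 11. [r5c8∈{1,4,5,9}] across col 8, 5 lands solely at r5c8. So r5c8=5.
Step 12. [r5c6∈{9}] r5c6 is down to just 9, so r5c6=9.
Step 13. [r3c9∈{4}] only 4 remains possible at r3c9. So r3c9=4.
Step 14. [r5c1∈{3,4,6}] across row 5, 4 lands solely at r5c1, so r5c1=4.
Step 15. [r8c1∈{1,3}] r8c1 is the only open cell in col 1 admitting 3. So r8c1=3.
Step 16. [r1c4∈{2,5}] across row 1, 2 lands solely at r1c4, so r1c4=2.
Step 17. [r7c1∈{1}] only 1 remains possible at r7c1, so r7c1=1.
Step 18. [r7c5∈{2}] only 2 remains possible at r7c5 ⇒ r7c5=2.
Step 19. [r7c6∈{8}] nothing but 8 survives at r7c6 ⇒ r7c6=8.
Step 20. [r8c6∈{5}] only 5 remains possible at r8c6, so r8c6=5.
Step 21. [r8c4∈{1}] nothing but 1 survives at r8c4, so r8c4=1.
Step 22. [r9c3∈{7}] r9c3 has the single candidate 7. So r9c3=7.
Step 23. [r4c7∈{2,4}] row 4 places 4 nowhere but r4c7 ⇒ r4c7=4.
Step 24. [r5c4∈{3}] r5c4 has the single candidate 3, so r5c4=3.
Step 25. [r7c3∈{4}] r7c3 has the single candidate 4 ⇒ r7c3=4.
Step 26. [r8c7∈{8}] r8c7 is down to just 8, so r8c7=8.
Step 27. [r9c4∈{6}] nothing but 6 survives at r9c4, so r9c4=6.
Step 28. [r5c5∈{1}] nothing but 1 survives at r5c5 ⇒ r5c5=1.
Step 29. [r4c5∈{5}] r4c5 has the single candidate 5 ⇒ r4c5=5.
Step 30. [r4c1∈{6}] r4c1's peers cover all but 6 ⇒ r4c1=6.
Step 31. [r4c3∈{9}] r4c3 has the single candidate 9, so r4c3=9.
Step 32. [r4c2∈{7}] r4c2 has the single candidate 7, so r4c2=7.
Step 33. [r4c6∈{2}] only 2 remains possible at r4c6, so r4c6=2.
Step 34. [r3c7∈{3}] r3c7 is down to just 3. So r3c7=3.
Step 35. [r7c8∈{7}] r7c8's peers cover all but 7 ⇒ r7c8=7.
Step 36. [r4c4∈{8}] r4c4 is down to just 8, so r4c4=8.
Step 37. [r8c8∈{4}] r8c8 is down to just 4 ⇒ r8c8=4.
Step 38. [r3c5∈{6}] r3c5's peers cover all but 6. So r3c5=6.
Step 39. [r6c3∈{3}] nothing but 3 survives at r6c3, so r6c3=3.
Step 40. [r7c4∈{9}] r7c4's peers cover all but 9. So r7c4=9.
Step 41. [r3c4∈{5}] r3c4 is down to just 5 ⇒ r3c4=5.
Step 42. [r9c5∈{3}] nothing but 3 survives at r9c5 ⇒ r9c5=3.
Step 43. [r5c9∈{6}] nothing but 6 survives at r5c9 ⇒ r5c9=6.
Step 44. [r3c8∈{8}] r3c8 is down to just 8. So r3c8=8.
Step 45. [r9c8∈{1}] only 1 remains possible at r9c8 ⇒ r9c8=1.
Step 46. [r4c9∈{1}] r4c9 is down to just 1 ⇒ r4c9=1.
Step 47. [r6c8∈{9}] only 9 remains possible at r6c8 ⇒ r6c8=9.
Step 48. [r1c3∈{5}] r1c3 has the single candidate 5. So r1c3=5.
Step 49. [r3c6∈{7}] r3c6 has the single candidate 7 ⇒ r3c6=7.
Step 50. [r8c3∈{2}] r8c3's peers cover all but 2, so r8c3=2.
Step 51. [r6c7∈{2}] only 2 remains possible at r6c7 ⇒ r6c7=2.

Answer: 8 4 5 2 9 3 1 6 7 / 7 3 6 4 8 1 9 2 5 / 2 9 1 5 6 7 3 8 4 / 6 7 9 8 5 2 4 3 1 / 4 2 8 3 1 9 7 5 6 / 5 1 3 7 4 6 2 9 8 / 1 5 4 9 2 8 6 7 3 / 3 6 2 1 7 5 8 4 9 / 9 8 7 6 3 4 5 1 2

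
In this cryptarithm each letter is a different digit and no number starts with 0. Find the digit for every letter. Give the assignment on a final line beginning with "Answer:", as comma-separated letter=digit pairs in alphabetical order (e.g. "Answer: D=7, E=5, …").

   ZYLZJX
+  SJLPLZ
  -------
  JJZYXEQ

Step 1. [col 1: X + Z ≡ Q (mod 10)] several values work for Q in column 1 (X + Z ≡ Q (mod 10), carry-in 0); try Q=3 ⇒ Q=3.
Step 2. [J] adding two 6-digit numbers gives at most 6+1 digits, and here it does — J is that final carry and must be 1 ⇒ J=1.
Step 3. [col 1: X + Z ≡ Q (mod 10)] column 1 (X + Z ≡ Q (mod 10), carry-in 0) doesn't pin X yet; pick X=9 and continue ⇒ X=9.
Step 4. [col 1: X + Z ≡ Q (mod 10)] column 1: given X=9, Q=3, carry-in 0, and digits 1,3,9 already taken and all letters distinct, X+Z≡Q (mod 10) forces Z=4 ⇒ Z=4.
Step 5. [col 2: J + L ≡ E (mod 10)] no forcing yet in column 2 (carry-in 1); E=8 is free and consistent — try it. So E=8.
Step 6. [col 2: J + L ≡ E (mod 10)] column 2 reads J+L+carry(1)=E with J=1, E=8; with digits 1,3,4,8,9 already taken and all letters distinct, the only value for L is 6 ⇒ L=6.
Step 7. [col 3: Z + P ≡ X (mod 10)] column 3: given Z=4, X=9, carry-in 0, and digits 1,3,4,6,8,9 already taken and all letters distinct, Z+P≡X (mod 10) forces P=5, so P=5.
Step 8. [col 4: L + L ≡ Y (mod 10)] column 4: given L=6, carry-in 0, and digits 1,3,4,5,6,8,9 already taken and all letters distinct, L+L≡Y (mod 10) forces Y=2 ⇒ Y=2.
Step 9. [col 6: Z + S ≡ J (mod 10)] column 6: given Z=4, J=1, carry-in 0, and digits 1,2,3,4,5,6,8,9 already taken and all letters distinct, Z+S≡J (mod 10) forces S=7, so S=7.

Answer: E=8, J=1, L=6, P=5, Q=3, S=7, X=9, Y=2, Z=4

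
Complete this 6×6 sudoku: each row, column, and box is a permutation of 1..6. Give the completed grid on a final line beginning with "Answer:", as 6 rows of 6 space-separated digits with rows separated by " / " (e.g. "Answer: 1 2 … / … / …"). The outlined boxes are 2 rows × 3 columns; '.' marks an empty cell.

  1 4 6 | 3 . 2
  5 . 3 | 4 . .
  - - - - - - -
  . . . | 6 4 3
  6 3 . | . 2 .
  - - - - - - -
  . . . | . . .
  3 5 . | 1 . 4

Step 1. [r5c2∈{1,2,6}] across col 2, 6 lands solely at r5c2 ⇒ r5c2=6.
Step 2. [r5c3∈{1,2,4}] row 5 places 1 nowhere but r5c3 ⇒ r5c3=1.
Step 3. [r3c1∈{2}] only 2 remains possible at r3c1. So r3c1=2.
Step 4. [r5c6∈{5}] only 5 remains possible at r5c6, so r5c6=5.
Step 5. [r2c5∈{1,6}] 1 has one home in col 5: r2c5, so r2c5=1.
Step 6. [r4c4∈{5}] r4c4's peers cover all but 5, so r4c4=5.
Step 7. [r1c5∈{5}] r1c5's peers cover all but 5 ⇒ r1c5=5.
Step 8. [r6c5∈{6}] only 6 remains possible at r6c5. So r6c5=6.
Step 9. [r2c2∈{2}] r2c2 has the single candidate 2, so r2c2=2.
Step 10. [r3c2∈{1}] only 1 remains possible at r3c2 ⇒ r3c2=1.
Step 11. [r5c4∈{2}] r5c4's peers cover all but 2, so r5c4=2.
Step 12. [r4c6∈{1}] r4c6 is down to just 1. So r4c6=1.
Step 13. [r5c5∈{3}] r5c5's peers cover all but 3 ⇒ r5c5=3.
Step 14. [r3c3∈{5}] only 5 remains possible at r3c3. So r3c3=5.
Step 15. [r5c1∈{4}] r5c1 is down to just 4 ⇒ r5c1=4.
Step 16. [r4c3∈{4}] r4c3 has the single candidate 4. So r4c3=4.
Step 17. [r6c3∈{2}] r6c3 is down to just 2 ⇒ r6c3=2.
Step 18. [r2c6∈{6}] r2c6's peers cover all but 6, so r2c6=6.

Answer: 1 4 6 3 5 2 / 5 2 3 4 1 6 / 2 1 5 6 4 3 / 6 3 4 5 2 1 / 4 6 1 2 3 5 / 3 5 2 1 6 4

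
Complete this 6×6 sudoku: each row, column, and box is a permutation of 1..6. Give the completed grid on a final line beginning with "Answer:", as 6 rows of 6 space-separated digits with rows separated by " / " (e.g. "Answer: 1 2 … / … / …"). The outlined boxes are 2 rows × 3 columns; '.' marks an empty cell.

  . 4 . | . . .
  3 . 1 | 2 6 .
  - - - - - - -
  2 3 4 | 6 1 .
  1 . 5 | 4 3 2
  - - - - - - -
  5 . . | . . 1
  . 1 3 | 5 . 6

Step 1. [r5c2∈{2,6}] col 2 places 2 nowhere but r5c2, so r5c2=2.
Step 2. [r1c6∈{3,5}] across col 6, 3 lands solely at r1c6 ⇒ r1c6=3.
Step 3. [r2c2∈{5}] only 5 remains possible at r2c2. So r2c2=5.
Step 4. [r6c5∈{2,4}] 2 has one home in row 6: r6c5, so r6c5=2.
Step 5. [r1c1∈{6}] r1c1 has the single candidate 6 ⇒ r1c1=6.
Step 6. [r4c2∈{6}] r4c2 is down to just 6, so r4c2=6.
Step 7. [r2c6∈{4}] only 4 remains possible at r2c6 ⇒ r2c6=4.
Step 8. [r3c6∈{5}] only 5 remains possible at r3c6. So r3c6=5.
Step 9. [r1c4∈{1}] only 1 remains possible at r1c4 ⇒ r1c4=1.
Step 10. [r6c1∈{4}] only 4 remains possible at r6c1, so r6c1=4.
Step 11. [r1c3∈{2}] only 2 remains possible at r1c3, so r1c3=2.
Step 12. [r5c5∈{4}] only 4 remains possible at r5c5 ⇒ r5c5=4.
Step 13. [r1c5∈{5}] only 5 remains possible at r1c5, so r1c5=5.
Step 14. [r5c4∈{3}] only 3 remains possible at r5c4 ⇒ r5c4=3.
Step 15. [r5c3∈{6}] r5c3 has the single candidate 6 ⇒ r5c3=6.

Answer: 6 4 2 1 5 3 / 3 5 1 2 6 4 / 2 3 4 6 1 5 / 1 6 5 4 3 2 / 5 2 6 3 4 1 / 4 1 3 5 2 6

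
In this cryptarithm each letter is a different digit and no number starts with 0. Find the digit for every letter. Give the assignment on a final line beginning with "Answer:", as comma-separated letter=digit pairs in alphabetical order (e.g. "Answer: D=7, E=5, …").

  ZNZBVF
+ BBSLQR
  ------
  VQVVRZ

Step 1. [col 1: F + R ≡ Z (mod 10)] several values work for F in column 1 (F + R ≡ Z (mod 10), carry-in 0); try F=7 ⇒ F=7.
Step 2. [col 1: F + R ≡ Z (mod 10)] several values work for R in column 1 (F + R ≡ Z (mod 10), carry-in 0); try R=6. So R=6.
Step 3. [col 1: F + R ≡ Z (mod 10)] column 1: given F=7, R=6, carry-in 0, and digits 6,7 already taken and all letters distinct, F+R≡Z (mod 10) forces Z=3 ⇒ Z=3.
Step 4. [col 2: V + Q ≡ R (mod 10)] column 2 (V + Q ≡ R (mod 10), carry-in 1) doesn't pin Q yet; pick Q=0 and continue, so Q=0.
Step 5. [col 2: V + Q ≡ R (mod 10)] from column 2 (Q=0, R=6, carry-in 1, digits 0,3,6,7 already taken and all letters distinct): V must equal 5 ⇒ V=5.
Step 6. [col 3: B + L ≡ V (mod 10)] several values work for B in column 3 (B + L ≡ V (mod 10), carry-in 0); try B=1, so B=1.
Step 7. [col 3: B + L ≡ V (mod 10)] column 3 reads B+L+carry(0)=V with B=1, V=5; with digits 0,1,3,5,6,7 already taken and all letters distinct, the only value for L is 4. So L=4.
Step 8. [col 4: Z + S ≡ V (mod 10)] column 4 reads Z+S+carry(0)=V with Z=3, V=5; with digits 0,1,3,4,5,6,7 already taken and all letters distinct, the only value for S is 2 ⇒ S=2.
Step 9. [col 5: N + B ≡ Q (mod 10)] in column 5 we have N+B≡Q with carry-in 0; given B=1, Q=0 and digits 0,1,2,3,4,5,6,7 already taken and all letters distinct, that pins N to 9. So N=9.

Answer: B=1, F=7, L=4, N=9, Q=0, R=6, S=2, V=5, Z=3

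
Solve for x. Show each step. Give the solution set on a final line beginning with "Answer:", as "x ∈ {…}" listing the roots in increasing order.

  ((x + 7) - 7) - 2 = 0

Step 1. [((x + 7) - 7) - 2 = 0] peel the -2: add 2 from each side. So sub: (x + 7) - 7 = 2.
Step 2. [(x + 7) - 7 = 2] peel the -7: add 7 from each side. So sub: x + 7 = 9.
Step 3. [x + 7 = 9] +7 is outermost — subtract 7 both sides. So sub: x = 2.

Answer: x ∈ {2}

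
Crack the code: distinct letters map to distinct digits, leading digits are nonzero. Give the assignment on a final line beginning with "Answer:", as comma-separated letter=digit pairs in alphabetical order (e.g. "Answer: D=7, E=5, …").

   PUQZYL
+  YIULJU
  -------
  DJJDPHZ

Step 1. [col 1: L + U ≡ Z (mod 10)] column 1 (L + U ≡ Z (mod 10), carry-in 0) doesn't pin U yet; pick U=4 and continue ⇒ U=4.
Step 2. [D] D is the leading digit of a 7-digit sum of two 6-digit numbers; the final carry is exactly 1 ⇒ D=1.
Step 3. [col 1: L + U ≡ Z (mod 10)] no forcing yet in column 1 (carry-in 0); L=9 is free and consistent — try it, so L=9.
Step 4. [col 1: L + U ≡ Z (mod 10)] from column 1 (L=9, U=4, carry-in 0, digits 1,4,9 already taken and all letters distinct): Z must equal 3. So Z=3.
Step 5. [col 2: Y + J ≡ H (mod 10)] column 2 (Y + J ≡ H (mod 10), carry-in 1) doesn't pin H yet; pick H=8 and continue, so H=8.
Step 6. [col 2: Y + J ≡ H (mod 10)] column 2 (Y + J ≡ H (mod 10), carry-in 1) doesn't pin J yet; pick J=0 and continue. So J=0.
Step 7. [col 2: Y + J ≡ H (mod 10)] column 2: given J=0, H=8, carry-in 1, and digits 0,1,3,4,8,9 already taken and all letters distinct, Y+J≡H (mod 10) forces Y=7. So Y=7.
Step 8. [col 3: Z + L ≡ P (mod 10)] from column 3 (Z=3, L=9, carry-in 0, digits 0,1,3,4,7,8,9 already taken and all letters distinct): P must equal 2 ⇒ P=2.
Step 9. [col 4: Q + U ≡ D (mod 10)] column 4: given U=4, D=1, carry-in 1, and digits 0,1,2,3,4,7,8,9 already taken and all letters distinct, Q+U≡D (mod 10) forces Q=6, so Q=6.
Step 10. [col 5: U + I ≡ J (mod 10)] in column 5 we have U+I≡J with carry-in 1; given U=4, J=0 and digits 0,1,2,3,4,6,7,8,9 already taken and all letters distinct, that pins I to 5 ⇒ I=5.

Answer: D=1, H=8, I=5, J=0, L=9, P=2, Q=6, U=4, Y=7, Z=3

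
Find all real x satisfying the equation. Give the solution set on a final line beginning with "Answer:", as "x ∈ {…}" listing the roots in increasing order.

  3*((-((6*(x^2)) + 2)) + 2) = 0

Step 1. [3*((-((6*(x^2)) + 2)) + 2) = 0] leading coefficient 3: divide by 3, so div: (-((6*(x^2)) + 2)) + 2 = 0.
Step 2. [(-((6*(x^2)) + 2)) + 2 = 0] subtract 2: x sits inside (… + 2) ⇒ sub: -((6*(x^2)) + 2) = -2.
Step 3. [-((6*(x^2)) + 2) = -2] LHS negated; negate both sides ⇒ neg: (6*(x^2)) + 2 = 2.
Step 4. [(6*(x^2)) + 2 = 2] subtract 2: x sits inside (… + 2). So sub: 6*(x^2) = 0.
Step 5. [6*(x^2) = 0] leading coefficient 6: divide by 6 ⇒ div: x^2 = 0.
Step 6. [x^2 = 0] LHS squared, RHS 0 ≥ 0: apply √ (±). So sqrt: x = 0.

Answer: x ∈ {0}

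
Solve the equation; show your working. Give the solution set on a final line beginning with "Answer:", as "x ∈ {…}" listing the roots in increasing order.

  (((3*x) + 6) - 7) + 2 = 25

Step 1. [(((3*x) + 6) - 7) + 2 = 25] subtract 2: x sits inside (… + 2). So sub: ((3*x) + 6) - 7 = 23.
Step 2. [((3*x) + 6) - 7 = 23] add 7: x sits inside (… - 7). So sub: (3*x) + 6 = 30.
Step 3. [(3*x) + 6 = 30] 3 divides every term; factor it out ⇒ factor: x + 2 = 10.
Step 4. [x + 2 = 10] 2 comes off first (subtract 2) ⇒ sub: x = 8.

Answer: x ∈ {8}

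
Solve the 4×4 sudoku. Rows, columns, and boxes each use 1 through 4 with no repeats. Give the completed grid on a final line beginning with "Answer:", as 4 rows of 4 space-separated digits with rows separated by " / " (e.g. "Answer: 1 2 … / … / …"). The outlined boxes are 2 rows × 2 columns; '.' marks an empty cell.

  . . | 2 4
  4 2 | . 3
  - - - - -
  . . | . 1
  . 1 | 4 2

Step 1. [r4c1∈{3}] nothing but 3 survives at r4c1 ⇒ r4c1=3.
Step 2. [r2c3∈{1}] nothing but 1 survives at r2c3, so r2c3=1.
Step 3. [r1c1∈{1}] r1c1's peers cover all but 1 ⇒ r1c1=1.
Step 4. [r1c2∈{3}] r1c2 is down to just 3, so r1c2=3.
Step 5. [r3c2∈{4}] r3c2's peers cover all but 4 ⇒ r3c2=4.
Step 6. [r3c3∈{3}] r3c3 has the single candidate 3 ⇒ r3c3=3.
Step 7. [r3c1∈{2}] r3c1's peers cover all but 2, so r3c1=2.

Answer: 1 3 2 4 / 4 2 1 3 / 2 4 3 1 / 3 1 4 2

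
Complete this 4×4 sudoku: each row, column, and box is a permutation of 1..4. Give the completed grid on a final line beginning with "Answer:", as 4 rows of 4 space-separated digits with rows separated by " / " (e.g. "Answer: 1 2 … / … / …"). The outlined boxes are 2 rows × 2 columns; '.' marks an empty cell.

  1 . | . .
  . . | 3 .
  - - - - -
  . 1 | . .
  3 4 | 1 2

Step 1. [r1c4∈{4}] r1c4's peers cover all but 4, so r1c4=4.
Step 2. [r2c2∈{2}] r2c2 is down to just 2. So r2c2=2.
Step 3. [r2c1∈{4}] nothing but 4 survives at r2c1 ⇒ r2c1=4.
Step 4. [r3c3∈{4}] nothing but 4 survives at r3c3, so r3c3=4.
Step 5. [r3c1∈{2}] r3c1 has the single candidate 2, so r3c1=2.
Step 6. [r1c3∈{2}] nothing but 2 survives at r1c3 ⇒ r1c3=2.
Step 7. [r3c4∈{3}] only 3 remains possible at r3c4 ⇒ r3c4=3.
Step 8. [r2c4∈{1}] only 1 remains possible at r2c4 ⇒ r2c4=1.
Step 9. [r1c2∈{3}] r1c2's peers cover all but 3. So r1c2=3.

Answer: 1 3 2 4 / 4 2 3 1 / 2 1 4 3 / 3 4 1 2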